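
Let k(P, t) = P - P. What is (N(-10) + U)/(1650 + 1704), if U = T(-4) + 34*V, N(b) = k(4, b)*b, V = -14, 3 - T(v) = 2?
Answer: -475/3354 ≈ -0.14162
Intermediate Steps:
T(v) = 1 (T(v) = 3 - 1*2 = 3 - 2 = 1)
k(P, t) = 0
N(b) = 0 (N(b) = 0*b = 0)
U = -475 (U = 1 + 34*(-14) = 1 - 476 = -475)
(N(-10) + U)/(1650 + 1704) = (0 - 475)/(1650 + 1704) = -475/3354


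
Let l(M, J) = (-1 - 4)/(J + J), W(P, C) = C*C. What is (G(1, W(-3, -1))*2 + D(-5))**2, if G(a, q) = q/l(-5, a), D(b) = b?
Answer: 841/25 ≈ 33.640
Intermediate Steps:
W(P, C) = C**2
l(M, J) = -5/(2*J) (l(M, J) = -5*1/(2*J) = -5/(2*J))
G(a, q) = -2*a*q/5 (G(a, q) = q/((-5/(2*a))) = q*(-2*a/5) = -2*a*q/5)
(G(1, W(-3, -1))*2 + D(-5))**2 = (-2/5*1*(-1)**2*2 - 5)**2 = (-2/5*1*1*2 - 5)**2 = (-2/5*2 - 5)**2 = (-4/5 - 5)**2 = (-29/5)**2 = 841/25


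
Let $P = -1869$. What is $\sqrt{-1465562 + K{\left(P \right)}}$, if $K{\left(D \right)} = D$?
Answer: $i \sqrt{1467431} \approx 1211.4 i$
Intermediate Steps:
$\sqrt{-1465562 + K{\left(P \right)}} = \sqrt{-1465562 - 1869} = \sqrt{-1467431} = i \sqrt{1467431}$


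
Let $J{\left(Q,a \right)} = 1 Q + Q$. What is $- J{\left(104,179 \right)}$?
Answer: $-208$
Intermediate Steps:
$J{\left(Q,a \right)} = 2 Q$ ($J{\left(Q,a \right)} = Q + Q = 2 Q$)
$- J{\left(104,179 \right)} = - 2 \cdot 104 = \left(-1\right) 208 = -208$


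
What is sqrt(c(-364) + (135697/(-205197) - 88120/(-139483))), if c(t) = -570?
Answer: I*sqrt(466962424480883494656231)/28621493151 ≈ 23.875*I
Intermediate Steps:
sqrt(c(-364) + (135697/(-205197) - 88120/(-139483))) = sqrt(-570 + (135697/(-205197) - 88120/(-139483))) = sqrt(-570 + (135697*(-1/205197) - 88120*(-1/139483))) = sqrt(-570 + (-135697/205197 + 88120/139483)) = sqrt(-570 - 845465011/28621493151) = sqrt(-16315096561081/28621493151) = I*sqrt(466962424480883494656231)/28621493151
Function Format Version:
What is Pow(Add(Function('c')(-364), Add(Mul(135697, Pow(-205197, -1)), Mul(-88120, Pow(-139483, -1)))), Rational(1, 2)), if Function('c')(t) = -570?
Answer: Mul(Rational(1, 28621493151), I, Pow(466962424480883494656231, Rational(1, 2))) ≈ Mul(23.875, I)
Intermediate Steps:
Pow(Add(Function('c')(-364), Add(Mul(135697, Pow(-205197, -1)), Mul(-88120, Pow(-139483, -1)))), Rational(1, 2)) = Pow(Add(-570, Add(Mul(135697, Pow(-205197, -1)), Mul(-88120, Pow(-139483, -1)))), Rational(1, 2)) = Pow(Add(-570, Add(Mul(135697, Rational(-1, 205197)), Mul(-88120, Rational(-1, 139483)))), Rational(1, 2)) = Pow(Add(-570, Add(Rational(-135697, 205197), Rational(88120, 139483))), Rational(1, 2)) = Pow(Add(-570, Rational(-845465011, 28621493151)), Rational(1, 2)) = Pow(Rational(-16315096561081, 28621493151), Rational(1, 2)) = Mul(Rational(1, 28621493151), I, Pow(466962424480883494656231, Rational(1, 2)))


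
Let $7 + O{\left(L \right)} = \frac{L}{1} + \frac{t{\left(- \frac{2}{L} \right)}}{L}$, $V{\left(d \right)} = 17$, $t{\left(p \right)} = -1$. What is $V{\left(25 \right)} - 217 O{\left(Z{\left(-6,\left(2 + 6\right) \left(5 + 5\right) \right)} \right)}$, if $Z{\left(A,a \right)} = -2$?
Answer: $\frac{3723}{2} \approx 1861.5$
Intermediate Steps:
$O{\left(L \right)} = -7 + L - \frac{1}{L}$ ($O{\left(L \right)} = -7 + \left(\frac{L}{1} - \frac{1}{L}\right) = -7 + \left(L 1 - \frac{1}{L}\right) = -7 + \left(L - \frac{1}{L}\right) = -7 + L - \frac{1}{L}$)
$V{\left(25 \right)} - 217 O{\left(Z{\left(-6,\left(2 + 6\right) \left(5 + 5\right) \right)} \right)} = 17 - 217 \left(-7 - 2 - \frac{1}{-2}\right) = 17 - 217 \left(-7 - 2 - - \frac{1}{2}\right) = 17 - 217 \left(-7 - 2 + \frac{1}{2}\right) = 17 - - \frac{3689}{2} = 17 + \frac{3689}{2} = \frac{3723}{2}$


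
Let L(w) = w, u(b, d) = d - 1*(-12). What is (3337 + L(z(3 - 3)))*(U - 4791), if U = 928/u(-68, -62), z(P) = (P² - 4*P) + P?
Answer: -401237543/25 ≈ -1.6050e+7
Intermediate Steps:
u(b, d) = 12 + d (u(b, d) = d + 12 = 12 + d)
z(P) = P² - 3*P
U = -464/25 (U = 928/(12 - 62) = 928/(-50) = 928*(-1/50) = -464/25 ≈ -18.560)
(3337 + L(z(3 - 3)))*(U - 4791) = (3337 + (3 - 3)*(-3 + (3 - 3)))*(-464/25 - 4791) = (3337 + 0*(-3 + 0))*(-120239/25) = (3337 + 0*(-3))*(-120239/25) = (3337 + 0)*(-120239/25) = 3337*(-120239/25) = -401237543/25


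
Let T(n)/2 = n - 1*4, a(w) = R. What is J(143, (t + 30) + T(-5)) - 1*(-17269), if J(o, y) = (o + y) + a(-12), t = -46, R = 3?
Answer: 17381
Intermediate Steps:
a(w) = 3
T(n) = -8 + 2*n (T(n) = 2*(n - 1*4) = 2*(n - 4) = 2*(-4 + n) = -8 + 2*n)
J(o, y) = 3 + o + y (J(o, y) = (o + y) + 3 = 3 + o + y)
J(143, (t + 30) + T(-5)) - 1*(-17269) = (3 + 143 + ((-46 + 30) + (-8 + 2*(-5)))) - 1*(-17269) = (3 + 143 + (-16 + (-8 - 10))) + 17269 = (3 + 143 + (-16 - 18)) + 17269 = (3 + 143 - 34) + 17269 = 112 + 17269 = 17381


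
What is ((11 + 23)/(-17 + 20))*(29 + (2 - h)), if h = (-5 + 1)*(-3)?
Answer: 646/3 ≈ 215.33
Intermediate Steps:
h = 12 (h = -4*(-3) = 12)
((11 + 23)/(-17 + 20))*(29 + (2 - h)) = ((11 + 23)/(-17 + 20))*(29 + (2 - 1*12)) = (34/3)*(29 + (2 - 12)) = (34*(⅓))*(29 - 10) = (34/3)*19 = 646/3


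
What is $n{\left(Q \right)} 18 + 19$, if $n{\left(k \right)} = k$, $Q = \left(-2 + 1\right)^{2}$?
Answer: $37$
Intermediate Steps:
$Q = 1$ ($Q = \left(-1\right)^{2} = 1$)
$n{\left(Q \right)} 18 + 19 = 1 \cdot 18 + 19 = 18 + 19 = 37$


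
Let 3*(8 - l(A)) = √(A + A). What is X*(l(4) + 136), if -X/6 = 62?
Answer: -53568 + 248*√2 ≈ -53217.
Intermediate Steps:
X = -372 (X = -6*62 = -372)
l(A) = 8 - √2*√A/3 (l(A) = 8 - √(A + A)/3 = 8 - √2*√A/3)
X*(l(4) + 136) = -372*((8 - √2*√4/3) + 136) = -372*((8 - ⅓*√2*2) + 136) = -372*((8 - 2*√2/3) + 136) = -372*(144 - 2*√2/3) = -53568 + 248*√2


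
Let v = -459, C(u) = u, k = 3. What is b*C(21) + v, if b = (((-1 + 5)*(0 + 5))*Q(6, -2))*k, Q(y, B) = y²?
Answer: 44901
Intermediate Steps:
b = 2160 (b = (((-1 + 5)*(0 + 5))*6²)*3 = ((4*5)*36)*3 = (20*36)*3 = 720*3 = 2160)
b*C(21) + v = 2160*21 - 459 = 45360 - 459 = 44901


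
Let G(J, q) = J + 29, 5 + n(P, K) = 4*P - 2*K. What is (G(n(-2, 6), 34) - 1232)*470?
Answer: -577160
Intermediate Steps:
n(P, K) = -5 - 2*K + 4*P (n(P, K) = -5 + (4*P - 2*K) = -5 + (-2*K + 4*P) = -5 - 2*K + 4*P)
G(J, q) = 29 + J
(G(n(-2, 6), 34) - 1232)*470 = ((29 + (-5 - 2*6 + 4*(-2))) - 1232)*470 = ((29 + (-5 - 12 - 8)) - 1232)*470 = ((29 - 25) - 1232)*470 = (4 - 1232)*470 = -1228*470 = -577160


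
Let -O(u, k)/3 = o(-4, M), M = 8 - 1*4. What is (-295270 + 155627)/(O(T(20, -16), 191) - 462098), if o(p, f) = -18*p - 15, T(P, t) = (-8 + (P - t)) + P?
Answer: 139643/462269 ≈ 0.30208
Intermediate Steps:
T(P, t) = -8 - t + 2*P (T(P, t) = (-8 + P - t) + P = -8 - t + 2*P)
M = 4 (M = 8 - 4 = 4)
o(p, f) = -15 - 18*p
O(u, k) = -171 (O(u, k) = -3*(-15 - 18*(-4)) = -3*(-15 + 72) = -3*57 = -171)
(-295270 + 155627)/(O(T(20, -16), 191) - 462098) = (-295270 + 155627)/(-171 - 462098) = -139643/(-462269) = -139643*(-1/462269) = 139643/462269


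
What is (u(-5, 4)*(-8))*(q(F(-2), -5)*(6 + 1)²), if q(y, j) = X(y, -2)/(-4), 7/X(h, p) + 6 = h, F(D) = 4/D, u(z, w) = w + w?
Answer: -686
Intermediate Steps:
u(z, w) = 2*w
X(h, p) = 7/(-6 + h)
q(y, j) = -7/(4*(-6 + y)) (q(y, j) = (7/(-6 + y))/(-4) = (7/(-6 + y))*(-¼) = -7/(4*(-6 + y)))
(u(-5, 4)*(-8))*(q(F(-2), -5)*(6 + 1)²) = ((2*4)*(-8))*((-7/(-24 + 4*(4/(-2))))*(6 + 1)²) = (8*(-8))*(-7/(-24 + 4*(4*(-½)))*7²) = -64*(-7/(-24 + 4*(-2)))*49 = -64*(-7/(-24 - 8))*49 = -64*(-7/(-32))*49 = -64*(-7*(-1/32))*49 = -14*49 = -64*343/32 = -686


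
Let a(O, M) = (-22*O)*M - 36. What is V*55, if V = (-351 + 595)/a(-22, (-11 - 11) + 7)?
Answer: -3355/1824 ≈ -1.8394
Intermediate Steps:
a(O, M) = -36 - 22*M*O (a(O, M) = -22*M*O - 36 = -36 - 22*M*O)
V = -61/1824 (V = (-351 + 595)/(-36 - 22*((-11 - 11) + 7)*(-22)) = 244/(-36 - 22*(-22 + 7)*(-22)) = 244/(-36 - 22*(-15)*(-22)) = 244/(-36 - 7260) = 244/(-7296) = 244*(-1/7296) = -61/1824 ≈ -0.033443)
V*55 = -61/1824*55 = -3355/1824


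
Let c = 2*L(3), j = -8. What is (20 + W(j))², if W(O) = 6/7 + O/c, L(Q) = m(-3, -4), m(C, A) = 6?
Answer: 179776/441 ≈ 407.66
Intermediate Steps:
L(Q) = 6
c = 12 (c = 2*6 = 12)
W(O) = 6/7 + O/12
(20 + W(j))² = (20 + (6/7 + (1/12)*(-8)))² = (20 + (6/7 - ⅔))² = (20 + 4/21)² = (424/21)² = 179776/441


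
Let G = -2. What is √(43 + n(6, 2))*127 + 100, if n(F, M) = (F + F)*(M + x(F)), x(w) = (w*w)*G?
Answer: 100 + 127*I*√797 ≈ 100.0 + 3585.4*I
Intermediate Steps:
x(w) = -2*w² (x(w) = (w*w)*(-2) = w²*(-2) = -2*w²)
n(F, M) = 2*F*(M - 2*F²) (n(F, M) = (F + F)*(M - 2*F²) = (2*F)*(M - 2*F²) = 2*F*(M - 2*F²))
√(43 + n(6, 2))*127 + 100 = √(43 + 2*6*(2 - 2*6²))*127 + 100 = √(43 + 2*6*(2 - 2*36))*127 + 100 = √(43 + 2*6*(2 - 72))*127 + 100 = √(43 + 2*6*(-70))*127 + 100 = √(43 - 840)*127 + 100 = √(-797)*127 + 100 = (I*√797)*127 + 100 = 127*I*√797 + 100 = 100 + 127*I*√797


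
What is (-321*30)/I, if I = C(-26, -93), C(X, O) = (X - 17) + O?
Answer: 4815/68 ≈ 70.809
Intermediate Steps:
C(X, O) = -17 + O + X (C(X, O) = (-17 + X) + O = -17 + O + X)
I = -136 (I = -17 - 93 - 26 = -136)
(-321*30)/I = -321*30/(-136) = -9630*(-1/136) = 4815/68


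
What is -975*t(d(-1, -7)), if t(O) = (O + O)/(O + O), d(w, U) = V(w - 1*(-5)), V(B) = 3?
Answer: -975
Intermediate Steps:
d(w, U) = 3
t(O) = 1 (t(O) = (2*O)/((2*O)) = (2*O)*(1/(2*O)) = 1)
-975*t(d(-1, -7)) = -975*1 = -975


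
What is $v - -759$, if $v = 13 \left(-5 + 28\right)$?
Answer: $1058$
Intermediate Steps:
$v = 299$ ($v = 13 \cdot 23 = 299$)
$v - -759 = 299 - -759 = 299 + 759 = 1058$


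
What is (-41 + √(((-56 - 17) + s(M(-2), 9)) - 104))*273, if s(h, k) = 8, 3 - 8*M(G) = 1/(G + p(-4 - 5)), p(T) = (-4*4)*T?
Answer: -11193 + 3549*I ≈ -11193.0 + 3549.0*I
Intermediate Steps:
p(T) = -16*T
M(G) = 3/8 - 1/(8*(144 + G)) (M(G) = 3/8 - 1/(8*(G - 16*(-4 - 5))) = 3/8 - 1/(8*(G - 16*(-9))) = 3/8 - 1/(8*(G + 144)) = 3/8 - 1/(8*(144 + G)))
(-41 + √(((-56 - 17) + s(M(-2), 9)) - 104))*273 = (-41 + √(((-56 - 17) + 8) - 104))*273 = (-41 + √((-73 + 8) - 104))*273 = (-41 + √(-65 - 104))*273 = (-41 + √(-169))*273 = (-41 + 13*I)*273 = -11193 + 3549*I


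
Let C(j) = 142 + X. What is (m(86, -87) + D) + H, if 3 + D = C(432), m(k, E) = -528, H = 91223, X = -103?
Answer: 90731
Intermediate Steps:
C(j) = 39 (C(j) = 142 - 103 = 39)
D = 36 (D = -3 + 39 = 36)
(m(86, -87) + D) + H = (-528 + 36) + 91223 = -492 + 91223 = 90731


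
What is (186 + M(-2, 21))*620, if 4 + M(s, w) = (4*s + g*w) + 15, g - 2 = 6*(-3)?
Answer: -91140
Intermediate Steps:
g = -16 (g = 2 + 6*(-3) = 2 - 18 = -16)
M(s, w) = 11 - 16*w + 4*s (M(s, w) = -4 + ((4*s - 16*w) + 15) = -4 + ((-16*w + 4*s) + 15) = -4 + (15 - 16*w + 4*s) = 11 - 16*w + 4*s)
(186 + M(-2, 21))*620 = (186 + (11 - 16*21 + 4*(-2)))*620 = (186 + (11 - 336 - 8))*620 = (186 - 333)*620 = -147*620 = -91140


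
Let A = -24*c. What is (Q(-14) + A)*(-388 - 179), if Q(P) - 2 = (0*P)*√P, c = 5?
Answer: 66906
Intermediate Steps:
Q(P) = 2 (Q(P) = 2 + (0*P)*√P = 2 + 0*√P = 2 + 0 = 2)
A = -120 (A = -24*5 = -120)
(Q(-14) + A)*(-388 - 179) = (2 - 120)*(-388 - 179) = -118*(-567) = 66906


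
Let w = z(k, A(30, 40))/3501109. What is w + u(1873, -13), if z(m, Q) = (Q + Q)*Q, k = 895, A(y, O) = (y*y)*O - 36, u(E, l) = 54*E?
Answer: 356695985070/3501109 ≈ 1.0188e+5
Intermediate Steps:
A(y, O) = -36 + O*y² (A(y, O) = y²*O - 36 = O*y² - 36 = -36 + O*y²)
z(m, Q) = 2*Q² (z(m, Q) = (2*Q)*Q = 2*Q²)
w = 2586818592/3501109 (w = (2*(-36 + 40*30²)²)/3501109 = (2*(-36 + 40*900)²)*(1/3501109) = (2*(-36 + 36000)²)*(1/3501109) = (2*35964²)*(1/3501109) = (2*1293409296)*(1/3501109) = 2586818592*(1/3501109) = 2586818592/3501109 ≈ 738.86)
w + u(1873, -13) = 2586818592/3501109 + 54*1873 = 2586818592/3501109 + 101142 = 356695985070/3501109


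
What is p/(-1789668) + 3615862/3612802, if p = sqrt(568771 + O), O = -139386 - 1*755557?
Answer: 1807931/1806401 - I*sqrt(81543)/894834 ≈ 1.0008 - 0.00031912*I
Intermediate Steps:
O = -894943 (O = -139386 - 755557 = -894943)
p = 2*I*sqrt(81543) (p = sqrt(568771 - 894943) = sqrt(-326172) = 2*I*sqrt(81543) ≈ 571.11*I)
p/(-1789668) + 3615862/3612802 = (2*I*sqrt(81543))/(-1789668) + 3615862/3612802 = (2*I*sqrt(81543))*(-1/1789668) + 3615862*(1/3612802) = -I*sqrt(81543)/894834 + 1807931/1806401 = 1807931/1806401 - I*sqrt(81543)/894834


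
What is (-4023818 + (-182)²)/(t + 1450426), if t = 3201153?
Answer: -3990694/4651579 ≈ -0.85792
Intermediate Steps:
(-4023818 + (-182)²)/(t + 1450426) = (-4023818 + (-182)²)/(3201153 + 1450426) = (-4023818 + 33124)/4651579 = -3990694*1/4651579 = -3990694/4651579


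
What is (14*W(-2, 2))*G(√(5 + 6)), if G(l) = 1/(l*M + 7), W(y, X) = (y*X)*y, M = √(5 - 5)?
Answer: 16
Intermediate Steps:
M = 0 (M = √0 = 0)
W(y, X) = X*y² (W(y, X) = (X*y)*y = X*y²)
G(l) = ⅐ (G(l) = 1/(l*0 + 7) = 1/(0 + 7) = 1/7 = ⅐)
(14*W(-2, 2))*G(√(5 + 6)) = (14*(2*(-2)²))*(⅐) = (14*(2*4))*(⅐) = (14*8)*(⅐) = 112*(⅐) = 16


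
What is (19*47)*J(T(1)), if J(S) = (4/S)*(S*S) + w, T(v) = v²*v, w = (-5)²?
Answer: 25897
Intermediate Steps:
w = 25
T(v) = v³
J(S) = 25 + 4*S (J(S) = (4/S)*(S*S) + 25 = (4/S)*S² + 25 = 4*S + 25 = 25 + 4*S)
(19*47)*J(T(1)) = (19*47)*(25 + 4*1³) = 893*(25 + 4*1) = 893*(25 + 4) = 893*29 = 25897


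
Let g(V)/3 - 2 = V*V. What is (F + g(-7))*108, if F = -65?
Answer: 9504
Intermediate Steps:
g(V) = 6 + 3*V² (g(V) = 6 + 3*(V*V) = 6 + 3*V²)
(F + g(-7))*108 = (-65 + (6 + 3*(-7)²))*108 = (-65 + (6 + 3*49))*108 = (-65 + (6 + 147))*108 = (-65 + 153)*108 = 88*108 = 9504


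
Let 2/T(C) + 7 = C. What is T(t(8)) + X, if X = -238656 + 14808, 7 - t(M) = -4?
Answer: -447695/2 ≈ -2.2385e+5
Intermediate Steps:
t(M) = 11 (t(M) = 7 - 1*(-4) = 7 + 4 = 11)
X = -223848
T(C) = 2/(-7 + C)
T(t(8)) + X = 2/(-7 + 11) - 223848 = 2/4 - 223848 = 2*(1/4) - 223848 = 1/2 - 223848 = -447695/2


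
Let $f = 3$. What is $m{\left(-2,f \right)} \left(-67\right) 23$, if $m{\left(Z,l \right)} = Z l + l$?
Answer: $4623$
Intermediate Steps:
$m{\left(Z,l \right)} = l + Z l$
$m{\left(-2,f \right)} \left(-67\right) 23 = 3 \left(1 - 2\right) \left(-67\right) 23 = 3 \left(-1\right) \left(-67\right) 23 = \left(-3\right) \left(-67\right) 23 = 201 \cdot 23 = 4623$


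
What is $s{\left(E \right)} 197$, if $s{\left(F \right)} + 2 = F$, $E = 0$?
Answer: $-394$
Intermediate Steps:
$s{\left(F \right)} = -2 + F$
$s{\left(E \right)} 197 = \left(-2 + 0\right) 197 = \left(-2\right) 197 = -394$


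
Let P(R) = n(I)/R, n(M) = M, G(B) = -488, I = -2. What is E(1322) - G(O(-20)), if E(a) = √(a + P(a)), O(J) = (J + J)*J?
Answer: 488 + √577608901/661 ≈ 524.36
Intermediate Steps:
O(J) = 2*J² (O(J) = (2*J)*J = 2*J²)
P(R) = -2/R
E(a) = √(a - 2/a)
E(1322) - G(O(-20)) = √(1322 - 2/1322) - 1*(-488) = √(1322 - 2*1/1322) + 488 = √(1322 - 1/661) + 488 = √(873841/661) + 488 = √577608901/661 + 488 = 488 + √577608901/661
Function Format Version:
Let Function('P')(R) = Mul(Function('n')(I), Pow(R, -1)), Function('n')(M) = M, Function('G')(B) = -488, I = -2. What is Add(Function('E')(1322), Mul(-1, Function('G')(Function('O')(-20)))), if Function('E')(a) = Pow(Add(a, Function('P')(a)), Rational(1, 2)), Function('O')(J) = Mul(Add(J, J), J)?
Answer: Add(488, Mul(Rational(1, 661), Pow(577608901, Rational(1, 2)))) ≈ 524.36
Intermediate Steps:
Function('O')(J) = Mul(2, Pow(J, 2)) (Function('O')(J) = Mul(Mul(2, J), J) = Mul(2, Pow(J, 2)))
Function('P')(R) = Mul(-2, Pow(R, -1))
Function('E')(a) = Pow(Add(a, Mul(-2, Pow(a, -1))), Rational(1, 2))
Add(Function('E')(1322), Mul(-1, Function('G')(Function('O')(-20)))) = Add(Pow(Add(1322, Mul(-2, Pow(1322, -1))), Rational(1, 2)), Mul(-1, -488)) = Add(Pow(Add(1322, Mul(-2, Rational(1, 1322))), Rational(1, 2)), 488) = Add(Pow(Add(1322, Rational(-1, 661)), Rational(1, 2)), 488) = Add(Pow(Rational(873841, 661), Rational(1, 2)), 488) = Add(Mul(Rational(1, 661), Pow(577608901, Rational(1, 2))), 488) = Add(488, Mul(Rational(1, 661), Pow(577608901, Rational(1, 2))))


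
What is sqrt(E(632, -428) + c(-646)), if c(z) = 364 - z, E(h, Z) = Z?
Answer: sqrt(582) ≈ 24.125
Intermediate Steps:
sqrt(E(632, -428) + c(-646)) = sqrt(-428 + (364 - 1*(-646))) = sqrt(-428 + (364 + 646)) = sqrt(-428 + 1010) = sqrt(582)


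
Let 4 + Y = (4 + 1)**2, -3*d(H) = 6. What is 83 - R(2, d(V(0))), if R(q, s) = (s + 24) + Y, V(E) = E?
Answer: 40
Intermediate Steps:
d(H) = -2 (d(H) = -1/3*6 = -2)
Y = 21 (Y = -4 + (4 + 1)**2 = -4 + 5**2 = -4 + 25 = 21)
R(q, s) = 45 + s (R(q, s) = (s + 24) + 21 = (24 + s) + 21 = 45 + s)
83 - R(2, d(V(0))) = 83 - (45 - 2) = 83 - 1*43 = 83 - 43 = 40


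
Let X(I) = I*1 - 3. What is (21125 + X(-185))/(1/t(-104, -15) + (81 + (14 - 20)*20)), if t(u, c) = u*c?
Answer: -32661720/60839 ≈ -536.85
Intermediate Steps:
t(u, c) = c*u
X(I) = -3 + I (X(I) = I - 3 = -3 + I)
(21125 + X(-185))/(1/t(-104, -15) + (81 + (14 - 20)*20)) = (21125 + (-3 - 185))/(1/(-15*(-104)) + (81 + (14 - 20)*20)) = (21125 - 188)/(1/1560 + (81 - 6*20)) = 20937/(1/1560 + (81 - 120)) = 20937/(1/1560 - 39) = 20937/(-60839/1560) = 20937*(-1560/60839) = -32661720/60839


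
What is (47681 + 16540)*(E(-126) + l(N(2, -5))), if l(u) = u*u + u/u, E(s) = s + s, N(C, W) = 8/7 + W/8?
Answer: -50496651195/3136 ≈ -1.6102e+7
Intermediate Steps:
N(C, W) = 8/7 + W/8 (N(C, W) = 8*(⅐) + W*(⅛) = 8/7 + W/8)
E(s) = 2*s
l(u) = 1 + u² (l(u) = u² + 1 = 1 + u²)
(47681 + 16540)*(E(-126) + l(N(2, -5))) = (47681 + 16540)*(2*(-126) + (1 + (8/7 + (⅛)*(-5))²)) = 64221*(-252 + (1 + (8/7 - 5/8)²)) = 64221*(-252 + (1 + (29/56)²)) = 64221*(-252 + (1 + 841/3136)) = 64221*(-252 + 3977/3136) = 64221*(-786295/3136) = -50496651195/3136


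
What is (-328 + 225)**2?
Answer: 10609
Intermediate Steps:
(-328 + 225)**2 = (-103)**2 = 10609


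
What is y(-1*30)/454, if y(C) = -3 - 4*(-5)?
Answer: 17/454 ≈ 0.037445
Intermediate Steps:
y(C) = 17 (y(C) = -3 + 20 = 17)
y(-1*30)/454 = 17/454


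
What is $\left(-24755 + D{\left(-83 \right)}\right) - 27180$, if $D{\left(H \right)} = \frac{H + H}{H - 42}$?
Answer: $- \frac{6491709}{125} \approx -51934.0$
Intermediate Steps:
$D{\left(H \right)} = \frac{2 H}{-42 + H}$
$\left(-24755 + D{\left(-83 \right)}\right) - 27180 = \left(-24755 + 2 \left(-83\right) \frac{1}{-42 - 83}\right) - 27180 = \left(-24755 + 2 \left(-83\right) \frac{1}{-125}\right) - 27180 = \left(-24755 + 2 \left(-83\right) \left(- \frac{1}{125}\right)\right) - 27180 = \left(-24755 + \frac{166}{125}\right) - 27180 = - \frac{3094209}{125} - 27180 = - \frac{6491709}{125}$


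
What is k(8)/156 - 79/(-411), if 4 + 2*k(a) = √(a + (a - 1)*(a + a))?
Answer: 639/3562 + √30/156 ≈ 0.21450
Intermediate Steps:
k(a) = -2 + √(a + 2*a*(-1 + a))/2 (k(a) = -2 + √(a + (a - 1)*(a + a))/2 = -2 + √(a + (-1 + a)*(2*a))/2 = -2 + √(a + 2*a*(-1 + a))/2)
k(8)/156 - 79/(-411) = (-2 + √(8*(-1 + 2*8))/2)/156 - 79/(-411) = (-2 + √(8*(-1 + 16))/2)*(1/156) - 79*(-1/411) = (-2 + √(8*15)/2)*(1/156) + 79/411 = (-2 + √120/2)*(1/156) + 79/411 = (-2 + (2*√30)/2)*(1/156) + 79/411 = (-2 + √30)*(1/156) + 79/411 = (-1/78 + √30/156) + 79/411 = 639/3562 + √30/156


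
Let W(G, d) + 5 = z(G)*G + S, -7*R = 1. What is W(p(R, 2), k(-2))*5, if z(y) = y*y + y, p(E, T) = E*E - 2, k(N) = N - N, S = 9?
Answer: 94820/117649 ≈ 0.80596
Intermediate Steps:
R = -⅐ (R = -⅐*1 = -⅐ ≈ -0.14286)
k(N) = 0
p(E, T) = -2 + E² (p(E, T) = E² - 2 = -2 + E²)
z(y) = y + y² (z(y) = y² + y = y + y²)
W(G, d) = 4 + G²*(1 + G) (W(G, d) = -5 + ((G*(1 + G))*G + 9) = -5 + (G²*(1 + G) + 9) = -5 + (9 + G²*(1 + G)) = 4 + G²*(1 + G))
W(p(R, 2), k(-2))*5 = (4 + (-2 + (-⅐)²)²*(1 + (-2 + (-⅐)²)))*5 = (4 + (-2 + 1/49)²*(1 + (-2 + 1/49)))*5 = (4 + (-97/49)²*(1 - 97/49))*5 = (4 + (9409/2401)*(-48/49))*5 = (4 - 451632/117649)*5 = (18964/117649)*5 = 94820/117649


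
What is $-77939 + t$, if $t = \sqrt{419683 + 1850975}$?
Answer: $-77939 + \sqrt{2270658} \approx -76432.0$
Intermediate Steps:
$t = \sqrt{2270658} \approx 1506.9$
$-77939 + t = -77939 + \sqrt{2270658}$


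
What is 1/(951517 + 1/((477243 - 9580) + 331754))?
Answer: 799417/760658865590 ≈ 1.0510e-6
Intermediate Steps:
1/(951517 + 1/((477243 - 9580) + 331754)) = 1/(951517 + 1/(467663 + 331754)) = 1/(951517 + 1/799417) = 1/(760658865590/799417) = 799417/760658865590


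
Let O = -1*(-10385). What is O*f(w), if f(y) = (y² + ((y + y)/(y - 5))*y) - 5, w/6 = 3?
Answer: 49796075/13 ≈ 3.8305e+6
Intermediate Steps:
w = 18 (w = 6*3 = 18)
f(y) = -5 + y² + 2*y²/(-5 + y) (f(y) = (y² + ((2*y)/(-5 + y))*y) - 5 = (y² + (2*y/(-5 + y))*y) - 5 = (y² + 2*y²/(-5 + y)) - 5 = -5 + y² + 2*y²/(-5 + y))
O = 10385
O*f(w) = 10385*((25 + 18³ - 5*18 - 3*18²)/(-5 + 18)) = 10385*((25 + 5832 - 90 - 3*324)/13) = 10385*((25 + 5832 - 90 - 972)/13) = 10385*((1/13)*4795) = 10385*(4795/13) = 49796075/13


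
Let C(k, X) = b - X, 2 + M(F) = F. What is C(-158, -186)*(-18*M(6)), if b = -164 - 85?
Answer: 4536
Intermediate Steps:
b = -249
M(F) = -2 + F
C(k, X) = -249 - X
C(-158, -186)*(-18*M(6)) = (-249 - 1*(-186))*(-18*(-2 + 6)) = (-249 + 186)*(-18*4) = -63*(-72) = 4536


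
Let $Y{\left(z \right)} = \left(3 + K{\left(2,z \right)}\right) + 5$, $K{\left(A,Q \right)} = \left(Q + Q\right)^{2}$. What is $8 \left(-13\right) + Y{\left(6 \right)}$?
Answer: $48$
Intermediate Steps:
$K{\left(A,Q \right)} = 4 Q^{2}$ ($K{\left(A,Q \right)} = \left(2 Q\right)^{2} = 4 Q^{2}$)
$Y{\left(z \right)} = 8 + 4 z^{2}$ ($Y{\left(z \right)} = \left(3 + 4 z^{2}\right) + 5 = 8 + 4 z^{2}$)
$8 \left(-13\right) + Y{\left(6 \right)} = 8 \left(-13\right) + \left(8 + 4 \cdot 6^{2}\right) = -104 + \left(8 + 4 \cdot 36\right) = -104 + \left(8 + 144\right) = -104 + 152 = 48$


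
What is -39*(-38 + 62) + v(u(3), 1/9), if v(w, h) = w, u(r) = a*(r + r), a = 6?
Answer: -900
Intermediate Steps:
u(r) = 12*r (u(r) = 6*(r + r) = 6*(2*r) = 12*r)
-39*(-38 + 62) + v(u(3), 1/9) = -39*(-38 + 62) + 12*3 = -39*24 + 36 = -936 + 36 = -900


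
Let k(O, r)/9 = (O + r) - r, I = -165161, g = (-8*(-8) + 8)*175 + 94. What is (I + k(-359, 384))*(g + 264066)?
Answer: -46604169920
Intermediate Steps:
g = 12694 (g = (64 + 8)*175 + 94 = 72*175 + 94 = 12600 + 94 = 12694)
k(O, r) = 9*O (k(O, r) = 9*((O + r) - r) = 9*O)
(I + k(-359, 384))*(g + 264066) = (-165161 + 9*(-359))*(12694 + 264066) = (-165161 - 3231)*276760 = -168392*276760 = -46604169920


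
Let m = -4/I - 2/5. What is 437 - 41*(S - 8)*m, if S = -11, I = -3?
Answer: 17461/15 ≈ 1164.1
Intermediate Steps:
m = 14/15 (m = -4/(-3) - 2/5 = -4*(-⅓) - 2*⅕ = 4/3 - ⅖ = 14/15 ≈ 0.93333)
437 - 41*(S - 8)*m = 437 - 41*(-11 - 8)*14/15 = 437 - (-779)*14/15 = 437 - 41*(-266/15) = 437 + 10906/15 = 17461/15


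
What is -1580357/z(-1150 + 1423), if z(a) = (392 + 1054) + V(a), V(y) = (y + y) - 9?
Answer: -1580357/1983 ≈ -796.95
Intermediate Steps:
V(y) = -9 + 2*y (V(y) = 2*y - 9 = -9 + 2*y)
z(a) = 1437 + 2*a (z(a) = (392 + 1054) + (-9 + 2*a) = 1446 + (-9 + 2*a) = 1437 + 2*a)
-1580357/z(-1150 + 1423) = -1580357/(1437 + 2*(-1150 + 1423)) = -1580357/(1437 + 2*273) = -1580357/(1437 + 546) = -1580357/1983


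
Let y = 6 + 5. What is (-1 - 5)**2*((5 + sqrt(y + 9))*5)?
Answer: 900 + 360*sqrt(5) ≈ 1705.0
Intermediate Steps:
y = 11
(-1 - 5)**2*((5 + sqrt(y + 9))*5) = (-1 - 5)**2*((5 + sqrt(11 + 9))*5) = (-6)**2*((5 + sqrt(20))*5) = 36*((5 + 2*sqrt(5))*5) = 36*(25 + 10*sqrt(5)) = 900 + 360*sqrt(5)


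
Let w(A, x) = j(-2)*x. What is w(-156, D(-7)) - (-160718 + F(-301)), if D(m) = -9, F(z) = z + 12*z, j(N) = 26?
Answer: 164397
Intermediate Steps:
F(z) = 13*z
w(A, x) = 26*x
w(-156, D(-7)) - (-160718 + F(-301)) = 26*(-9) - (-160718 + 13*(-301)) = -234 - (-160718 - 3913) = -234 - 1*(-164631) = -234 + 164631 = 164397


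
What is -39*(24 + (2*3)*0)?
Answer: -936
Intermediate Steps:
-39*(24 + (2*3)*0) = -39*(24 + 6*0) = -39*(24 + 0) = -39*24 = -936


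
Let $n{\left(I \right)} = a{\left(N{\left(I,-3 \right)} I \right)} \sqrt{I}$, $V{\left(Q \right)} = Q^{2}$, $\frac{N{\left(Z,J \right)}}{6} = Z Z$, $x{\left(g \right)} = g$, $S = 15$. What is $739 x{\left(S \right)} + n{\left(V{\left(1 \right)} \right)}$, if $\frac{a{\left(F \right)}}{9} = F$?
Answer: $11139$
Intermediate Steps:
$N{\left(Z,J \right)} = 6 Z^{2}$ ($N{\left(Z,J \right)} = 6 Z Z = 6 Z^{2}$)
$a{\left(F \right)} = 9 F$
$n{\left(I \right)} = 54 I^{\frac{7}{2}}$ ($n{\left(I \right)} = 9 \cdot 6 I^{2} I \sqrt{I} = 9 \cdot 6 I^{3} \sqrt{I} = 54 I^{3} \sqrt{I} = 54 I^{\frac{7}{2}}$)
$739 x{\left(S \right)} + n{\left(V{\left(1 \right)} \right)} = 739 \cdot 15 + 54 \left(1^{2}\right)^{\frac{7}{2}} = 11085 + 54 \cdot 1^{\frac{7}{2}} = 11085 + 54 \cdot 1 = 11085 + 54 = 11139$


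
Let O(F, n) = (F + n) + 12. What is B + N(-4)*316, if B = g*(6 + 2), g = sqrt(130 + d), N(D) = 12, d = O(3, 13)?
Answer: 3792 + 8*sqrt(158) ≈ 3892.6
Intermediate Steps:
O(F, n) = 12 + F + n
d = 28 (d = 12 + 3 + 13 = 28)
g = sqrt(158) (g = sqrt(130 + 28) = sqrt(158) ≈ 12.570)
B = 8*sqrt(158) (B = sqrt(158)*(6 + 2) = sqrt(158)*8 = 8*sqrt(158) ≈ 100.56)
B + N(-4)*316 = 8*sqrt(158) + 12*316 = 8*sqrt(158) + 3792 = 3792 + 8*sqrt(158)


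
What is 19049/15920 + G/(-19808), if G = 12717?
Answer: 10929247/19708960 ≈ 0.55453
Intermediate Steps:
19049/15920 + G/(-19808) = 19049/15920 + 12717/(-19808) = 19049*(1/15920) + 12717*(-1/19808) = 19049/15920 - 12717/19808 = 10929247/19708960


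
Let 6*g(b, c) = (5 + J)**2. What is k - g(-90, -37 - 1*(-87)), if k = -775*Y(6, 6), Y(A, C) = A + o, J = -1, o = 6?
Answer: -27908/3 ≈ -9302.7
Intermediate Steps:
Y(A, C) = 6 + A (Y(A, C) = A + 6 = 6 + A)
g(b, c) = 8/3 (g(b, c) = (5 - 1)**2/6 = (1/6)*4**2 = (1/6)*16 = 8/3)
k = -9300 (k = -775*(6 + 6) = -775*12 = -9300)
k - g(-90, -37 - 1*(-87)) = -9300 - 1*8/3 = -9300 - 8/3 = -27908/3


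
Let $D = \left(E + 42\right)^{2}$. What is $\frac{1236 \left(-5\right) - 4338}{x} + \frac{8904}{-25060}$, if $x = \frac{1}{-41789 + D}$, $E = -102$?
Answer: $\frac{359496351972}{895} \approx 4.0167 \cdot 10^{8}$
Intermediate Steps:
$D = 3600$ ($D = \left(-102 + 42\right)^{2} = \left(-60\right)^{2} = 3600$)
$x = - \frac{1}{38189}$ ($x = \frac{1}{-41789 + 3600} = \frac{1}{-38189} = - \frac{1}{38189} \approx -2.6186 \cdot 10^{-5}$)
$\frac{1236 \left(-5\right) - 4338}{x} + \frac{8904}{-25060} = \frac{1236 \left(-5\right) - 4338}{- \frac{1}{38189}} + \frac{8904}{-25060} = \left(-6180 - 4338\right) \left(-38189\right) + 8904 \left(- \frac{1}{25060}\right) = \left(-10518\right) \left(-38189\right) - \frac{318}{895} = 401671902 - \frac{318}{895} = \frac{359496351972}{895}$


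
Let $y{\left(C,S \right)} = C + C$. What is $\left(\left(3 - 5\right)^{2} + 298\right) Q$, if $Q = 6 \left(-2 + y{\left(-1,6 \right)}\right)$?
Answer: $-7248$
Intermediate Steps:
$y{\left(C,S \right)} = 2 C$
$Q = -24$ ($Q = 6 \left(-2 + 2 \left(-1\right)\right) = 6 \left(-2 - 2\right) = 6 \left(-4\right) = -24$)
$\left(\left(3 - 5\right)^{2} + 298\right) Q = \left(\left(3 - 5\right)^{2} + 298\right) \left(-24\right) = \left(\left(-2\right)^{2} + 298\right) \left(-24\right) = \left(4 + 298\right) \left(-24\right) = 302 \left(-24\right) = -7248$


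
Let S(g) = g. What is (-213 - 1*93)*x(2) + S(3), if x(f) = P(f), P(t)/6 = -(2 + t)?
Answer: 7347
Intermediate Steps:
P(t) = -12 - 6*t (P(t) = 6*(-(2 + t)) = 6*(-2 - t) = -12 - 6*t)
x(f) = -12 - 6*f
(-213 - 1*93)*x(2) + S(3) = (-213 - 1*93)*(-12 - 6*2) + 3 = (-213 - 93)*(-12 - 12) + 3 = -306*(-24) + 3 = 7344 + 3 = 7347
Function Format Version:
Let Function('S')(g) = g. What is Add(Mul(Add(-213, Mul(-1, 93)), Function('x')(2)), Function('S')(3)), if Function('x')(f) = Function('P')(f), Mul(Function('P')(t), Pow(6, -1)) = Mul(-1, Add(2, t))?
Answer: 7347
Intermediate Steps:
Function('P')(t) = Add(-12, Mul(-6, t)) (Function('P')(t) = Mul(6, Mul(-1, Add(2, t))) = Mul(6, Add(-2, Mul(-1, t))) = Add(-12, Mul(-6, t)))
Function('x')(f) = Add(-12, Mul(-6, f))
Add(Mul(Add(-213, Mul(-1, 93)), Function('x')(2)), Function('S')(3)) = Add(Mul(Add(-213, Mul(-1, 93)), Add(-12, Mul(-6, 2))), 3) = Add(Mul(Add(-213, -93), Add(-12, -12)), 3) = Add(Mul(-306, -24), 3) = Add(7344, 3) = 7347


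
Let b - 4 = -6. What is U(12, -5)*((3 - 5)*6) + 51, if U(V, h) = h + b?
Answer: 135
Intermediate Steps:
b = -2 (b = 4 - 6 = -2)
U(V, h) = -2 + h (U(V, h) = h - 2 = -2 + h)
U(12, -5)*((3 - 5)*6) + 51 = (-2 - 5)*((3 - 5)*6) + 51 = -(-14)*6 + 51 = -7*(-12) + 51 = 84 + 51 = 135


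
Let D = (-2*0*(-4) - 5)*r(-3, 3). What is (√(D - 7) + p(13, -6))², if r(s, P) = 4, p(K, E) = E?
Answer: 9 - 36*I*√3 ≈ 9.0 - 62.354*I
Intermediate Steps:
D = -20 (D = (-2*0*(-4) - 5)*4 = (0*(-4) - 5)*4 = (0 - 5)*4 = -5*4 = -20)
(√(D - 7) + p(13, -6))² = (√(-20 - 7) - 6)² = (√(-27) - 6)² = (3*I*√3 - 6)² = (-6 + 3*I*√3)²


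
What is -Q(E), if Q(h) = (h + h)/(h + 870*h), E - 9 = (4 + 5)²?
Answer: -2/871 ≈ -0.0022962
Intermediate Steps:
E = 90 (E = 9 + (4 + 5)² = 9 + 9² = 9 + 81 = 90)
Q(h) = 2/871 (Q(h) = (2*h)/((871*h)) = (2*h)*(1/(871*h)) = 2/871)
-Q(E) = -1*2/871 = -2/871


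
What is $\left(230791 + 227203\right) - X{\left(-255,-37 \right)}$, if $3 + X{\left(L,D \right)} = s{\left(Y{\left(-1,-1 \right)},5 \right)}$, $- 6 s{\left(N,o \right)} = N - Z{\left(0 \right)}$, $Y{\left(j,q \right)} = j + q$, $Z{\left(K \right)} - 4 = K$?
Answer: $457996$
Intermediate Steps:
$Z{\left(K \right)} = 4 + K$
$s{\left(N,o \right)} = \frac{2}{3} - \frac{N}{6}$ ($s{\left(N,o \right)} = - \frac{N - \left(4 + 0\right)}{6} = - \frac{N - 4}{6} = - \frac{-4 + N}{6} = \frac{2}{3} - \frac{N}{6}$)
$X{\left(L,D \right)} = -2$ ($X{\left(L,D \right)} = -3 + \left(\frac{2}{3} - \frac{-1 - 1}{6}\right) = -3 + \left(\frac{2}{3} - - \frac{1}{3}\right) = -3 + \left(\frac{2}{3} + \frac{1}{3}\right) = -3 + 1 = -2$)
$\left(230791 + 227203\right) - X{\left(-255,-37 \right)} = \left(230791 + 227203\right) - -2 = 457994 + 2 = 457996$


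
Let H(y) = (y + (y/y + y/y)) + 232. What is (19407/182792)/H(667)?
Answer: 19407/164695592 ≈ 0.00011784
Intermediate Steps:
H(y) = 234 + y (H(y) = (y + (1 + 1)) + 232 = (y + 2) + 232 = (2 + y) + 232 = 234 + y)
(19407/182792)/H(667) = (19407/182792)/(234 + 667) = (19407*(1/182792))/901 = (19407/182792)*(1/901) = 19407/164695592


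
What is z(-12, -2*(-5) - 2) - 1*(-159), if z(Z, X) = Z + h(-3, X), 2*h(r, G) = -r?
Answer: 297/2 ≈ 148.50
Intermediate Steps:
h(r, G) = -r/2 (h(r, G) = (-r)/2 = -r/2)
z(Z, X) = 3/2 + Z (z(Z, X) = Z - ½*(-3) = Z + 3/2 = 3/2 + Z)
z(-12, -2*(-5) - 2) - 1*(-159) = (3/2 - 12) - 1*(-159) = -21/2 + 159 = 297/2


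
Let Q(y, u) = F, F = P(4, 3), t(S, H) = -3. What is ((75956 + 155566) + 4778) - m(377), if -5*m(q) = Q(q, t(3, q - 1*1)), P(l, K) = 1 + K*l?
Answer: 1181513/5 ≈ 2.3630e+5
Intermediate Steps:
F = 13 (F = 1 + 3*4 = 1 + 12 = 13)
Q(y, u) = 13
m(q) = -13/5 (m(q) = -⅕*13 = -13/5)
((75956 + 155566) + 4778) - m(377) = ((75956 + 155566) + 4778) - 1*(-13/5) = (231522 + 4778) + 13/5 = 236300 + 13/5 = 1181513/5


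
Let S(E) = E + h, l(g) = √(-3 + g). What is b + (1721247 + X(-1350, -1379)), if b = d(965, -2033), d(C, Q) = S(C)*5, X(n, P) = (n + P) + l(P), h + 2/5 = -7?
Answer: 1723306 + I*√1382 ≈ 1.7233e+6 + 37.175*I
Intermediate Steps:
h = -37/5 (h = -⅖ - 7 = -37/5 ≈ -7.4000)
S(E) = -37/5 + E (S(E) = E - 37/5 = -37/5 + E)
X(n, P) = P + n + √(-3 + P) (X(n, P) = (n + P) + √(-3 + P) = (P + n) + √(-3 + P) = P + n + √(-3 + P))
d(C, Q) = -37 + 5*C (d(C, Q) = (-37/5 + C)*5 = -37 + 5*C)
b = 4788 (b = -37 + 5*965 = -37 + 4825 = 4788)
b + (1721247 + X(-1350, -1379)) = 4788 + (1721247 + (-1379 - 1350 + √(-3 - 1379))) = 4788 + (1721247 + (-1379 - 1350 + √(-1382))) = 4788 + (1721247 + (-1379 - 1350 + I*√1382)) = 4788 + (1721247 + (-2729 + I*√1382)) = 4788 + (1718518 + I*√1382) = 1723306 + I*√1382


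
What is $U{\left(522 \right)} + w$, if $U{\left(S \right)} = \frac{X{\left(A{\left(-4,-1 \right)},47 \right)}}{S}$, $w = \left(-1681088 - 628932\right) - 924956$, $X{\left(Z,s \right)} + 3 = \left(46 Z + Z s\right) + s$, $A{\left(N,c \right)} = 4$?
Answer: $- \frac{844328528}{261} \approx -3.235 \cdot 10^{6}$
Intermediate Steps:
$X{\left(Z,s \right)} = -3 + s + 46 Z + Z s$ ($X{\left(Z,s \right)} = -3 + \left(\left(46 Z + Z s\right) + s\right) = -3 + \left(s + 46 Z + Z s\right) = -3 + s + 46 Z + Z s$)
$w = -3234976$ ($w = -2310020 - 924956 = -3234976$)
$U{\left(S \right)} = \frac{416}{S}$ ($U{\left(S \right)} = \frac{-3 + 47 + 46 \cdot 4 + 4 \cdot 47}{S} = \frac{-3 + 47 + 184 + 188}{S} = \frac{416}{S}$)
$U{\left(522 \right)} + w = \frac{416}{522} - 3234976 = 416 \cdot \frac{1}{522} - 3234976 = \frac{208}{261} - 3234976 = - \frac{844328528}{261}$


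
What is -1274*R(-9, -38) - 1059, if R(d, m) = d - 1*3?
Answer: 14229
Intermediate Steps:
R(d, m) = -3 + d (R(d, m) = d - 3 = -3 + d)
-1274*R(-9, -38) - 1059 = -1274*(-3 - 9) - 1059 = -1274*(-12) - 1059 = 15288 - 1059 = 14229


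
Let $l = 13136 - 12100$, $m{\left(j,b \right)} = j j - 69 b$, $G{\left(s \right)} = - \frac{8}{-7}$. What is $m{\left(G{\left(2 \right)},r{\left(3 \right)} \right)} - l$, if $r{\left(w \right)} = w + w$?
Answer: $- \frac{70986}{49} \approx -1448.7$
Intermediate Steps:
$r{\left(w \right)} = 2 w$
$G{\left(s \right)} = \frac{8}{7}$ ($G{\left(s \right)} = \left(-8\right) \left(- \frac{1}{7}\right) = \frac{8}{7}$)
$m{\left(j,b \right)} = j^{2} - 69 b$
$l = 1036$ ($l = 13136 - 12100 = 1036$)
$m{\left(G{\left(2 \right)},r{\left(3 \right)} \right)} - l = \left(\left(\frac{8}{7}\right)^{2} - 69 \cdot 2 \cdot 3\right) - 1036 = \left(\frac{64}{49} - 414\right) - 1036 = - \frac{20222}{49} - 1036 = - \frac{70986}{49}$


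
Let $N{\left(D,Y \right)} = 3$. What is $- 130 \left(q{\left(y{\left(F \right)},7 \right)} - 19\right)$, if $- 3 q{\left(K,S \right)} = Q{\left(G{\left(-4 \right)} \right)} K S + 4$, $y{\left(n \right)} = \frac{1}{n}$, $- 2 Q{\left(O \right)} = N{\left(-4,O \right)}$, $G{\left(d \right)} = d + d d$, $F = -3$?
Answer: $2795$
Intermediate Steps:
$G{\left(d \right)} = d + d^{2}$
$Q{\left(O \right)} = - \frac{3}{2}$ ($Q{\left(O \right)} = \left(- \frac{1}{2}\right) 3 = - \frac{3}{2}$)
$q{\left(K,S \right)} = - \frac{4}{3} + \frac{K S}{2}$ ($q{\left(K,S \right)} = - \frac{- \frac{3 K}{2} S + 4}{3} = - \frac{- \frac{3 K S}{2} + 4}{3} = - \frac{4 - \frac{3 K S}{2}}{3} = - \frac{4}{3} + \frac{K S}{2}$)
$- 130 \left(q{\left(y{\left(F \right)},7 \right)} - 19\right) = - 130 \left(\left(- \frac{4}{3} + \frac{1}{2} \frac{1}{-3} \cdot 7\right) - 19\right) = - 130 \left(\left(- \frac{4}{3} + \frac{1}{2} \left(- \frac{1}{3}\right) 7\right) - 19\right) = - 130 \left(\left(- \frac{4}{3} - \frac{7}{6}\right) - 19\right) = - 130 \left(- \frac{5}{2} - 19\right) = \left(-130\right) \left(- \frac{43}{2}\right) = 2795$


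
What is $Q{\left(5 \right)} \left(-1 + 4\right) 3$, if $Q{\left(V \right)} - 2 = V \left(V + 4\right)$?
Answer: $423$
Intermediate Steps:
$Q{\left(V \right)} = 2 + V \left(4 + V\right)$ ($Q{\left(V \right)} = 2 + V \left(V + 4\right) = 2 + V \left(4 + V\right)$)
$Q{\left(5 \right)} \left(-1 + 4\right) 3 = \left(2 + 5^{2} + 4 \cdot 5\right) \left(-1 + 4\right) 3 = \left(2 + 25 + 20\right) 3 \cdot 3 = 47 \cdot 9 = 423$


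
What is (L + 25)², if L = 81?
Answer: 11236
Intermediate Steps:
(L + 25)² = (81 + 25)² = 106² = 11236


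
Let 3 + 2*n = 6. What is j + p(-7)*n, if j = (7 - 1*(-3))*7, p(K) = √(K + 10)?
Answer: 70 + 3*√3/2 ≈ 72.598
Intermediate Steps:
n = 3/2 (n = -3/2 + (½)*6 = -3/2 + 3 = 3/2 ≈ 1.5000)
p(K) = √(10 + K)
j = 70 (j = (7 + 3)*7 = 10*7 = 70)
j + p(-7)*n = 70 + √(10 - 7)*(3/2) = 70 + √3*(3/2) = 70 + 3*√3/2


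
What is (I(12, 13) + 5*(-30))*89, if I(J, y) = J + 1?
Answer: -12193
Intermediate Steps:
I(J, y) = 1 + J
(I(12, 13) + 5*(-30))*89 = ((1 + 12) + 5*(-30))*89 = (13 - 150)*89 = -137*89 = -12193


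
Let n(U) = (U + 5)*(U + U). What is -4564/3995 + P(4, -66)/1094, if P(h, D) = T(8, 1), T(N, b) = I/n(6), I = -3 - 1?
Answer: -164773523/144227490 ≈ -1.1425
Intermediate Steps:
I = -4
n(U) = 2*U*(5 + U) (n(U) = (5 + U)*(2*U) = 2*U*(5 + U))
T(N, b) = -1/33 (T(N, b) = -4*1/(12*(5 + 6)) = -4/(2*6*11) = -4/132 = -4*1/132 = -1/33)
P(h, D) = -1/33
-4564/3995 + P(4, -66)/1094 = -4564/3995 - 1/33/1094 = -4564*1/3995 - 1/33*1/1094 = -4564/3995 - 1/36102 = -164773523/144227490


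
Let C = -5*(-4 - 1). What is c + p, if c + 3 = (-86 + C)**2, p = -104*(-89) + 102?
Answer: 13076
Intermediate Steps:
C = 25 (C = -5*(-5) = 25)
p = 9358 (p = 9256 + 102 = 9358)
c = 3718 (c = -3 + (-86 + 25)**2 = -3 + (-61)**2 = -3 + 3721 = 3718)
c + p = 3718 + 9358 = 13076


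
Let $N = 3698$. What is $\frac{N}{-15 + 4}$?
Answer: $- \frac{3698}{11} \approx -336.18$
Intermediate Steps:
$\frac{N}{-15 + 4} = \frac{3698}{-15 + 4} = \frac{3698}{-11} = 3698 \left(- \frac{1}{11}\right) = - \frac{3698}{11}$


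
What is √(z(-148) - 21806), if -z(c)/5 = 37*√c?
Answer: √(-21806 - 370*I*√37) ≈ 7.6104 - 147.86*I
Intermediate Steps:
z(c) = -185*√c
√(z(-148) - 21806) = √(-370*I*√37 - 21806) = √(-21806 - 370*I*√37)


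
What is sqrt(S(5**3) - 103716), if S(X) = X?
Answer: I*sqrt(103591) ≈ 321.86*I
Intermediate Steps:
sqrt(S(5**3) - 103716) = sqrt(5**3 - 103716) = sqrt(125 - 103716) = sqrt(-103591) = I*sqrt(103591)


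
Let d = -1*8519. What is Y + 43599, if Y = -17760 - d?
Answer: 34358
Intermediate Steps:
d = -8519
Y = -9241 (Y = -17760 - 1*(-8519) = -17760 + 8519 = -9241)
Y + 43599 = -9241 + 43599 = 34358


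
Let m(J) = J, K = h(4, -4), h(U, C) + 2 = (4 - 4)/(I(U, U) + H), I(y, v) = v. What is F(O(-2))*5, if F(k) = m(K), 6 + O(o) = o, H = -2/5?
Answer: -10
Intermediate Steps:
H = -⅖ (H = -2*⅕ = -⅖ ≈ -0.40000)
h(U, C) = -2 (h(U, C) = -2 + (4 - 4)/(U - ⅖) = -2 + 0/(-⅖ + U) = -2 + 0 = -2)
O(o) = -6 + o
K = -2
F(k) = -2
F(O(-2))*5 = -2*5 = -10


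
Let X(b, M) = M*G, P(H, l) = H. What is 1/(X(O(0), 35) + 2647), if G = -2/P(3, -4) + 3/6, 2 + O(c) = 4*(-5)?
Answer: 6/15847 ≈ 0.00037862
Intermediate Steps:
O(c) = -22 (O(c) = -2 + 4*(-5) = -2 - 20 = -22)
G = -1/6 (G = -2/3 + 3/6 = -2*1/3 + 3*(1/6) = -2/3 + 1/2 = -1/6 ≈ -0.16667)
X(b, M) = -M/6 (X(b, M) = M*(-1/6) = -M/6)
1/(X(O(0), 35) + 2647) = 1/(-1/6*35 + 2647) = 1/(-35/6 + 2647) = 1/(15847/6) = 6/15847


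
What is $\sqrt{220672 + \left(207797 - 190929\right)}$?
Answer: $2 \sqrt{59385} \approx 487.38$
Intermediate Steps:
$\sqrt{220672 + \left(207797 - 190929\right)} = \sqrt{220672 + 16868} = \sqrt{237540} = 2 \sqrt{59385}$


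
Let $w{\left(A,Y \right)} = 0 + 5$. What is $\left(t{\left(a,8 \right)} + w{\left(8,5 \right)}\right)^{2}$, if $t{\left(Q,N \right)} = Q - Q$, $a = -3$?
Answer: $25$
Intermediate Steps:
$t{\left(Q,N \right)} = 0$
$w{\left(A,Y \right)} = 5$
$\left(t{\left(a,8 \right)} + w{\left(8,5 \right)}\right)^{2} = \left(0 + 5\right)^{2} = 5^{2} = 25$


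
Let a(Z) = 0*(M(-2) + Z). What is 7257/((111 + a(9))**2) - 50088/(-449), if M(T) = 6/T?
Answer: 206797547/1844043 ≈ 112.14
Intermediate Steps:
a(Z) = 0 (a(Z) = 0*(6/(-2) + Z) = 0*(6*(-1/2) + Z) = 0*(-3 + Z) = 0)
7257/((111 + a(9))**2) - 50088/(-449) = 7257/((111 + 0)**2) - 50088/(-449) = 7257/(111**2) - 50088*(-1/449) = 7257/12321 + 50088/449 = 7257*(1/12321) + 50088/449 = 2419/4107 + 50088/449 = 206797547/1844043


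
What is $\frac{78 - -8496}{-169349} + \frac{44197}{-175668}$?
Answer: $- \frac{8990895185}{29749200132} \approx -0.30222$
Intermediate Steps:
$\frac{78 - -8496}{-169349} + \frac{44197}{-175668} = \left(78 + 8496\right) \left(- \frac{1}{169349}\right) + 44197 \left(- \frac{1}{175668}\right) = 8574 \left(- \frac{1}{169349}\right) - \frac{44197}{175668} = - \frac{8574}{169349} - \frac{44197}{175668} = - \frac{8990895185}{29749200132}$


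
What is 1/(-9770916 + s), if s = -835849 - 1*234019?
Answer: -1/10840784 ≈ -9.2244e-8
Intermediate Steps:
s = -1069868 (s = -835849 - 234019 = -1069868)
1/(-9770916 + s) = 1/(-9770916 - 1069868) = 1/(-10840784) = -1/10840784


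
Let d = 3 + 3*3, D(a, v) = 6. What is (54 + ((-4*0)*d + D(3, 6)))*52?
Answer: 3120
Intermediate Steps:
d = 12 (d = 3 + 9 = 12)
(54 + ((-4*0)*d + D(3, 6)))*52 = (54 + (-4*0*12 + 6))*52 = (54 + (0*12 + 6))*52 = (54 + (0 + 6))*52 = (54 + 6)*52 = 60*52 = 3120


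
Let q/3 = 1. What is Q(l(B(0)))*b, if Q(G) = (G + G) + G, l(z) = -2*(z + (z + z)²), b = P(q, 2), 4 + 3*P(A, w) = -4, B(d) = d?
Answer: 0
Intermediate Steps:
q = 3 (q = 3*1 = 3)
P(A, w) = -8/3 (P(A, w) = -4/3 + (⅓)*(-4) = -4/3 - 4/3 = -8/3)
b = -8/3 ≈ -2.6667
l(z) = -8*z² - 2*z (l(z) = -2*(z + (2*z)²) = -2*(z + 4*z²) = -8*z² - 2*z)
Q(G) = 3*G (Q(G) = 2*G + G = 3*G)
Q(l(B(0)))*b = (3*(-2*0*(1 + 4*0)))*(-8/3) = (3*(-2*0*(1 + 0)))*(-8/3) = (3*(-2*0*1))*(-8/3) = (3*0)*(-8/3) = 0*(-8/3) = 0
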